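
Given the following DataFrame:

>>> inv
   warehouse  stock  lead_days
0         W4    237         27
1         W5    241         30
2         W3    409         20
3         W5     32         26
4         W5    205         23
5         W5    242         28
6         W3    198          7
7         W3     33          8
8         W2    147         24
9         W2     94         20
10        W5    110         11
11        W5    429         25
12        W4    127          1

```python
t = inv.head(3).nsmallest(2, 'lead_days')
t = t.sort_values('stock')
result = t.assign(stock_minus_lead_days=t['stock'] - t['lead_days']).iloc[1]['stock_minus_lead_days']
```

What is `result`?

take first 3 rows:
  warehouse  stock  lead_days
0        W4    237         27
1        W5    241         30
2        W3    409         20
take 2 rows with smallest lead_days:
  warehouse  stock  lead_days
2        W3    409         20
0        W4    237         27
sort by stock:
  warehouse  stock  lead_days
0        W4    237         27
2        W3    409         20
add column stock_minus_lead_days = t['stock'] - t['lead_days']:
  warehouse  stock  lead_days  stock_minus_lead_days
0        W4    237         27                    210
2        W3    409         20                    389
value at position 1, column 'stock_minus_lead_days' → 389

389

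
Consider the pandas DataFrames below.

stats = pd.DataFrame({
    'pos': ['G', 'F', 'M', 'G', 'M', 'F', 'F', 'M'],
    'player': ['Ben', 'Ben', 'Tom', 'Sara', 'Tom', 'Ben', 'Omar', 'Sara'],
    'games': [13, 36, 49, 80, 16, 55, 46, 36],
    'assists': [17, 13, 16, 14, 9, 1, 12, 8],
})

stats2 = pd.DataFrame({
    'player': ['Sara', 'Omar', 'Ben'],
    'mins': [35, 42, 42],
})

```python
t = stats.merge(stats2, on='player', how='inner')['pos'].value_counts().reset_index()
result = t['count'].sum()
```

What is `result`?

merge on 'player' (how='inner') → 6 rows:
  pos player  games  assists  mins
0   G    Ben     13       17    42
1   F    Ben     36       13    42
2   G   Sara     80       14    35
3   F    Ben     55        1    42
4   F   Omar     46       12    42
5   M   Sara     36        8    35
value_counts of pos:
pos
F    3
G    2
M    1
Name: count, dtype: int64
reset_index():
  pos  count
0   F      3
1   G      2
2   M      1
Reading off the sum of column 'count', we get 6.

6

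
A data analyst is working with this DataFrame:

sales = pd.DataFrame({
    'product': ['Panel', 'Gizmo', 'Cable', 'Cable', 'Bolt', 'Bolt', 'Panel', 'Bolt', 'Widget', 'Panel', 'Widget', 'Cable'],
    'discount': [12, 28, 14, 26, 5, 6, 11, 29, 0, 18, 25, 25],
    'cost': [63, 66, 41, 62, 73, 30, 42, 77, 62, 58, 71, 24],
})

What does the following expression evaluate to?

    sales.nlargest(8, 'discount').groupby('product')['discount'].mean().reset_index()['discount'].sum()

118.666666667

take 8 rows with largest discount:
   product  discount  cost
7     Bolt        29    77
1    Gizmo        28    66
3    Cable        26    62
10  Widget        25    71
11   Cable        25    24
9    Panel        18    58
2    Cable        14    41
0    Panel        12    63
group by product, mean of discount:
product
Bolt      29.000000
Cable     21.666667
Gizmo     28.000000
Panel     15.000000
Widget    25.000000
Name: discount, dtype: float64
reset_index():
  product   discount
0    Bolt  29.000000
1   Cable  21.666667
2   Gizmo  28.000000
3   Panel  15.000000
4  Widget  25.000000
The sum of column 'discount' is 118.666666667.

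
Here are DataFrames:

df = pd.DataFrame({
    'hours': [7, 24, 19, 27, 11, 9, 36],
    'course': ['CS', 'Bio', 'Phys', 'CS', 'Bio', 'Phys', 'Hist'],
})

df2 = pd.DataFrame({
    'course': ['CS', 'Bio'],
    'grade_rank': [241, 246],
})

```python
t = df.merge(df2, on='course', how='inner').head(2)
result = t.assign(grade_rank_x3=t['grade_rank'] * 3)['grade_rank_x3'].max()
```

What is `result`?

merge on 'course' (how='inner') → 4 rows:
   hours course  grade_rank
0      7     CS         241
1     24    Bio         246
2     27     CS         241
3     11    Bio         246
take first 2 rows:
   hours course  grade_rank
0      7     CS         241
1     24    Bio         246
add column grade_rank_x3 = t['grade_rank'] * 3:
   hours course  grade_rank  grade_rank_x3
0      7     CS         241            723
1     24    Bio         246            738
Taking the max of column 'grade_rank_x3' gives 738.

738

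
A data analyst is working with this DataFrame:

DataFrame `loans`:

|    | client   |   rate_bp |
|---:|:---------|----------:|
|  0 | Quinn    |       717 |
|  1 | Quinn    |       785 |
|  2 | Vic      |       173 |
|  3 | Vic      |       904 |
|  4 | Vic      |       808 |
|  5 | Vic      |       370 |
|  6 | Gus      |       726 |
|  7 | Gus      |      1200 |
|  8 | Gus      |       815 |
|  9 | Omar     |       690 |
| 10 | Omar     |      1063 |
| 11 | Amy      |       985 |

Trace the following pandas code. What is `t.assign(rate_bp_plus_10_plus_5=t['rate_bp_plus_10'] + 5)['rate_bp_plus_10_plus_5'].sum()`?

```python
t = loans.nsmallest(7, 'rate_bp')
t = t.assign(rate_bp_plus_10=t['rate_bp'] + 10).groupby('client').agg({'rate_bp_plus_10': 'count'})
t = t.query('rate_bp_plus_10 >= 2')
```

15

take 7 rows with smallest rate_bp:
  client  rate_bp
2    Vic      173
5    Vic      370
9   Omar      690
0  Quinn      717
6    Gus      726
1  Quinn      785
4    Vic      808
add column rate_bp_plus_10 = t['rate_bp'] + 10:
  client  rate_bp  rate_bp_plus_10
2    Vic      173              183
5    Vic      370              380
9   Omar      690              700
0  Quinn      717              727
6    Gus      726              736
1  Quinn      785              795
4    Vic      808              818
group by client, count of rate_bp_plus_10:
        rate_bp_plus_10
client                 
Gus                   1
Omar                  1
Quinn                 2
Vic                   3
filter rows where rate_bp_plus_10 >= 2:
        rate_bp_plus_10
client                 
Quinn                 2
Vic                   3
add column rate_bp_plus_10_plus_5 = t['rate_bp_plus_10'] + 5:
        rate_bp_plus_10  rate_bp_plus_10_plus_5
client                                         
Quinn                 2                       7
Vic                   3                       8
sum of column 'rate_bp_plus_10_plus_5' → 15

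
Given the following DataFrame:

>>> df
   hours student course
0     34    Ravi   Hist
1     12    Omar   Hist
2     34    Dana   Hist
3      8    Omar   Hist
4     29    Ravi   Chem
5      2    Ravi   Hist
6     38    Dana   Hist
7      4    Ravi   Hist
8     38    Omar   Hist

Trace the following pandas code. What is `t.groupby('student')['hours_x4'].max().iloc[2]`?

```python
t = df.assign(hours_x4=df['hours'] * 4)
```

136

add column hours_x4 = df['hours'] * 4:
   hours student course  hours_x4
0     34    Ravi   Hist       136
1     12    Omar   Hist        48
2     34    Dana   Hist       136
3      8    Omar   Hist        32
4     29    Ravi   Chem       116
5      2    Ravi   Hist         8
6     38    Dana   Hist       152
7      4    Ravi   Hist        16
8     38    Omar   Hist       152
group by student, max of hours_x4:
student
Dana    152
Omar    152
Ravi    136
Name: hours_x4, dtype: int64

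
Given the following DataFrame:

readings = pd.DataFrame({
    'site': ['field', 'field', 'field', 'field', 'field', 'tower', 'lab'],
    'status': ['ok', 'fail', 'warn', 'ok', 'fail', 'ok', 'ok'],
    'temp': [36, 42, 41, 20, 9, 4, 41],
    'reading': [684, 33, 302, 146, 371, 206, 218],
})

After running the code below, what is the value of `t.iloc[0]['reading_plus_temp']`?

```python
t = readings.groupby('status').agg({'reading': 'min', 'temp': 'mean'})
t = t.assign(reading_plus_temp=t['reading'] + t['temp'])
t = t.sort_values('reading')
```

58.5

group by status: min(reading), mean(temp):
        reading   temp
status                
fail         33  25.50
ok          146  25.25
warn        302  41.00
add column reading_plus_temp = t['reading'] + t['temp']:
        reading   temp  reading_plus_temp
status                                   
fail         33  25.50              58.50
ok          146  25.25             171.25
warn        302  41.00             343.00
sort by reading:
        reading   temp  reading_plus_temp
status                                   
fail         33  25.50              58.50
ok          146  25.25             171.25
warn        302  41.00             343.00
value at position 0, column 'reading_plus_temp' → 58.5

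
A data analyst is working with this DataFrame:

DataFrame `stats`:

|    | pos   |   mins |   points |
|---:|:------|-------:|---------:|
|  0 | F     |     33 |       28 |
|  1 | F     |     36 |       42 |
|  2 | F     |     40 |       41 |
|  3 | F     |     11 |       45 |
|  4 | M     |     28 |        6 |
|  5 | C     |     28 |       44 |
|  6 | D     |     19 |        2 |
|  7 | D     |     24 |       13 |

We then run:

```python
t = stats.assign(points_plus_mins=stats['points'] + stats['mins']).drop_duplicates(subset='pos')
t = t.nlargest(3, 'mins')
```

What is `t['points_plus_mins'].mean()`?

55.6666666667

add column points_plus_mins = stats['points'] + stats['mins']:
  pos  mins  points  points_plus_mins
0   F    33      28                61
1   F    36      42                78
2   F    40      41                81
3   F    11      45                56
4   M    28       6                34
5   C    28      44                72
6   D    19       2                21
7   D    24      13                37
drop duplicate pos (keep=first):
  pos  mins  points  points_plus_mins
0   F    33      28                61
4   M    28       6                34
5   C    28      44                72
6   D    19       2                21
take 3 rows with largest mins:
  pos  mins  points  points_plus_mins
0   F    33      28                61
4   M    28       6                34
5   C    28      44                72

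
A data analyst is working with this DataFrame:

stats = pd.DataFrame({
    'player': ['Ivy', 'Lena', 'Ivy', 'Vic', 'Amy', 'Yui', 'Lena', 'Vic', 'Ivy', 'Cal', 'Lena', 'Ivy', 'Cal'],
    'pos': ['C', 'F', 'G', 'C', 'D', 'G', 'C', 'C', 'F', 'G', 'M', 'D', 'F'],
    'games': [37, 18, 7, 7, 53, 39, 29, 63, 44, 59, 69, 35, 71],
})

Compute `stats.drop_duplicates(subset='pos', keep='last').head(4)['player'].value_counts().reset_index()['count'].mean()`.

drop duplicate pos (keep=last):
   player pos  games
7     Vic   C     63
9     Cal   G     59
10   Lena   M     69
11    Ivy   D     35
12    Cal   F     71
take first 4 rows:
   player pos  games
7     Vic   C     63
9     Cal   G     59
10   Lena   M     69
11    Ivy   D     35
value_counts of player:
player
Vic     1
Cal     1
Lena    1
Ivy     1
Name: count, dtype: int64
reset_index():
  player  count
0    Vic      1
1    Cal      1
2   Lena      1
3    Ivy      1

1.0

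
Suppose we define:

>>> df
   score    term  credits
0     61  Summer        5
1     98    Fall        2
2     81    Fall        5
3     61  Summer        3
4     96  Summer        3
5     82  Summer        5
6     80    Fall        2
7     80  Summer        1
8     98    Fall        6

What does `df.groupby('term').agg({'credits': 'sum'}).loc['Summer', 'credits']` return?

group by term, sum of credits:
        credits
term           
Fall         15
Summer       17
So loc['Summer', 'credits'] = 17.

17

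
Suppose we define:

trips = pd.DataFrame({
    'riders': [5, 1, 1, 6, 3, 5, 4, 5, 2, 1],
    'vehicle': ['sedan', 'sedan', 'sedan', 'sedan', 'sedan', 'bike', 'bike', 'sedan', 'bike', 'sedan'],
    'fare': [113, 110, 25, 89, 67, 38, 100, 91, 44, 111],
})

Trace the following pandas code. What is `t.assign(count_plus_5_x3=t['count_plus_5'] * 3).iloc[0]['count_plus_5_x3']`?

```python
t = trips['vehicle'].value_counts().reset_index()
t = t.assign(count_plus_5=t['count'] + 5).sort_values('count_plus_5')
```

value_counts of vehicle:
vehicle
sedan    7
bike     3
Name: count, dtype: int64
reset_index():
  vehicle  count
0   sedan      7
1    bike      3
add column count_plus_5 = t['count'] + 5:
  vehicle  count  count_plus_5
0   sedan      7            12
1    bike      3             8
sort by count_plus_5:
  vehicle  count  count_plus_5
1    bike      3             8
0   sedan      7            12
add column count_plus_5_x3 = t['count_plus_5'] * 3:
  vehicle  count  count_plus_5  count_plus_5_x3
1    bike      3             8               24
0   sedan      7            12               36
The value at position 0, column 'count_plus_5_x3' is 24.

24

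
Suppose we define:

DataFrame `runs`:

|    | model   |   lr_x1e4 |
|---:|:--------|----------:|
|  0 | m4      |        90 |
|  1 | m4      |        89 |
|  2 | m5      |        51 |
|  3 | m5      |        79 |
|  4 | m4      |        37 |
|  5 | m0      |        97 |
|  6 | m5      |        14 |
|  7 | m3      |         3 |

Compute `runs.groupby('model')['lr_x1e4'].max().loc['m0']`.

97

group by model, max of lr_x1e4:
model
m0    97
m3     3
m4    90
m5    79
Name: lr_x1e4, dtype: int64
Reading off the value at index 'm0', we get 97.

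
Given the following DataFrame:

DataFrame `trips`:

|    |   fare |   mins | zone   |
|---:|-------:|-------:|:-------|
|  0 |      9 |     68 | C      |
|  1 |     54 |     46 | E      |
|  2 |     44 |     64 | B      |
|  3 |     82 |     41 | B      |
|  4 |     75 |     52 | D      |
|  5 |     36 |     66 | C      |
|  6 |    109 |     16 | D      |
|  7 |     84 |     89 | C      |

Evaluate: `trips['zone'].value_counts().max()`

value_counts of zone:
zone
C    3
B    2
D    2
E    1
Name: count, dtype: int64
max of the resulting series → 3

3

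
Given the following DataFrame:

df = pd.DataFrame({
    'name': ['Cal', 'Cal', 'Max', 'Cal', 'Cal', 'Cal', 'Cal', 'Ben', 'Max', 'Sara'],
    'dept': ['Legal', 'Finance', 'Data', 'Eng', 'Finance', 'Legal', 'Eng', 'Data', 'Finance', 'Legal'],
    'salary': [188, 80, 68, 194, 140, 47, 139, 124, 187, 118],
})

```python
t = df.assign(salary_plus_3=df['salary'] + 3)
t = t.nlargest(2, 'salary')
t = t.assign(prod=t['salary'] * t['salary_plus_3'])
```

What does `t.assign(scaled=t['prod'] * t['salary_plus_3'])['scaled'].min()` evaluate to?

6858428

add column salary_plus_3 = df['salary'] + 3:
   name     dept  salary  salary_plus_3
0   Cal    Legal     188            191
1   Cal  Finance      80             83
2   Max     Data      68             71
3   Cal      Eng     194            197
4   Cal  Finance     140            143
5   Cal    Legal      47             50
6   Cal      Eng     139            142
7   Ben     Data     124            127
8   Max  Finance     187            190
9  Sara    Legal     118            121
take 2 rows with largest salary:
  name   dept  salary  salary_plus_3
3  Cal    Eng     194            197
0  Cal  Legal     188            191
add column prod = t['salary'] * t['salary_plus_3']:
  name   dept  salary  salary_plus_3   prod
3  Cal    Eng     194            197  38218
0  Cal  Legal     188            191  35908
add column scaled = t['prod'] * t['salary_plus_3']:
  name   dept  salary  salary_plus_3   prod   scaled
3  Cal    Eng     194            197  38218  7528946
0  Cal  Legal     188            191  35908  6858428
Hence 6858428.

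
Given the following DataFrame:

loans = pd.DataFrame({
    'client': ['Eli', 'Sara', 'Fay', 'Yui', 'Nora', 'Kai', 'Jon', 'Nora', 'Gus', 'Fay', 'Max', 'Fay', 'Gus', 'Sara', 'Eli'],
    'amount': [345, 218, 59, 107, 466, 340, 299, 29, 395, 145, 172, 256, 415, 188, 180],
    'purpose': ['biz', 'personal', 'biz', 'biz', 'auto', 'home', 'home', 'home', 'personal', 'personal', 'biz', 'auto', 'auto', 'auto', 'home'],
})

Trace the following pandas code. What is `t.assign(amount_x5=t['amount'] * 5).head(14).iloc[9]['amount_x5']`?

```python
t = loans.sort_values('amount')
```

1495

sort by amount:
   client  amount   purpose
7    Nora      29      home
2     Fay      59       biz
3     Yui     107       biz
9     Fay     145  personal
10    Max     172       biz
14    Eli     180      home
13   Sara     188      auto
1    Sara     218  personal
11    Fay     256      auto
6     Jon     299      home
5     Kai     340      home
0     Eli     345       biz
8     Gus     395  personal
12    Gus     415      auto
4    Nora     466      auto
add column amount_x5 = t['amount'] * 5:
   client  amount   purpose  amount_x5
7    Nora      29      home        145
2     Fay      59       biz        295
3     Yui     107       biz        535
9     Fay     145  personal        725
10    Max     172       biz        860
14    Eli     180      home        900
13   Sara     188      auto        940
1    Sara     218  personal       1090
11    Fay     256      auto       1280
6     Jon     299      home       1495
5     Kai     340      home       1700
0     Eli     345       biz       1725
8     Gus     395  personal       1975
12    Gus     415      auto       2075
4    Nora     466      auto       2330
take first 14 rows:
   client  amount   purpose  amount_x5
7    Nora      29      home        145
2     Fay      59       biz        295
3     Yui     107       biz        535
9     Fay     145  personal        725
10    Max     172       biz        860
14    Eli     180      home        900
13   Sara     188      auto        940
1    Sara     218  personal       1090
11    Fay     256      auto       1280
6     Jon     299      home       1495
5     Kai     340      home       1700
0     Eli     345       biz       1725
8     Gus     395  personal       1975
12    Gus     415      auto       2075
Hence 1495.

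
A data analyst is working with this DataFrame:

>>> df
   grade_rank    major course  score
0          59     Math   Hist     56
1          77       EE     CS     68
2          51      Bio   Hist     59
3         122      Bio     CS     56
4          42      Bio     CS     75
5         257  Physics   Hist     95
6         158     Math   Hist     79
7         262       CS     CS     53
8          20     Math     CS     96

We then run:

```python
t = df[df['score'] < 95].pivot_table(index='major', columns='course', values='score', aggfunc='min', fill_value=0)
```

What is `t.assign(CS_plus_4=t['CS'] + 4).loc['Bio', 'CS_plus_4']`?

60

filter rows where score < 95:
   grade_rank major course  score
0          59  Math   Hist     56
1          77    EE     CS     68
2          51   Bio   Hist     59
3         122   Bio     CS     56
4          42   Bio     CS     75
6         158  Math   Hist     79
7         262    CS     CS     53
pivot: rows=major, cols=course, min(score):
course  CS  Hist
major           
Bio     56    59
CS      53     0
EE      68     0
Math     0    56
add column CS_plus_4 = t['CS'] + 4:
course  CS  Hist  CS_plus_4
major                      
Bio     56    59         60
CS      53     0         57
EE      68     0         72
Math     0    56          4
So loc['Bio', 'CS_plus_4'] = 60.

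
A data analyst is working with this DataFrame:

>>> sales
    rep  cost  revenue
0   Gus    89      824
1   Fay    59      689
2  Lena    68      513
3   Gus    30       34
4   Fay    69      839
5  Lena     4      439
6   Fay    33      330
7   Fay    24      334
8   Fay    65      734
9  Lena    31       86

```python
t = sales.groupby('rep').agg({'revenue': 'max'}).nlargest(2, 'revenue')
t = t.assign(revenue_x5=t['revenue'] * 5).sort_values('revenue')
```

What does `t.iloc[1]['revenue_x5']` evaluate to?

group by rep, max of revenue:
      revenue
rep          
Fay       839
Gus       824
Lena      513
take 2 rows with largest revenue:
     revenue
rep         
Fay      839
Gus      824
add column revenue_x5 = t['revenue'] * 5:
     revenue  revenue_x5
rep                     
Fay      839        4195
Gus      824        4120
sort by revenue:
     revenue  revenue_x5
rep                     
Gus      824        4120
Fay      839        4195
Then the value at position 1, column 'revenue_x5': 4195

4195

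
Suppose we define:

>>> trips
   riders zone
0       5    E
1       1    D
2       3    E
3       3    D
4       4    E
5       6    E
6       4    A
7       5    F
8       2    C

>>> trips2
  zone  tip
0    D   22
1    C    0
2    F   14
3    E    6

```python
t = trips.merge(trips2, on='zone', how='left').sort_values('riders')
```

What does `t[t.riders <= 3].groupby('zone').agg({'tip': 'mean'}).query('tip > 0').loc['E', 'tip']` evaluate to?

6.0

merge on 'zone' (how='left') → 9 rows:
   riders zone   tip
0       5    E   6.0
1       1    D  22.0
2       3    E   6.0
3       3    D  22.0
4       4    E   6.0
5       6    E   6.0
6       4    A   NaN
7       5    F  14.0
8       2    C   0.0
sort by riders:
   riders zone   tip
1       1    D  22.0
8       2    C   0.0
2       3    E   6.0
3       3    D  22.0
4       4    E   6.0
6       4    A   NaN
0       5    E   6.0
7       5    F  14.0
5       6    E   6.0
filter rows where riders <= 3:
   riders zone   tip
1       1    D  22.0
8       2    C   0.0
2       3    E   6.0
3       3    D  22.0
group by zone, mean of tip:
       tip
zone      
C      0.0
D     22.0
E      6.0
filter rows where tip > 0:
       tip
zone      
D     22.0
E      6.0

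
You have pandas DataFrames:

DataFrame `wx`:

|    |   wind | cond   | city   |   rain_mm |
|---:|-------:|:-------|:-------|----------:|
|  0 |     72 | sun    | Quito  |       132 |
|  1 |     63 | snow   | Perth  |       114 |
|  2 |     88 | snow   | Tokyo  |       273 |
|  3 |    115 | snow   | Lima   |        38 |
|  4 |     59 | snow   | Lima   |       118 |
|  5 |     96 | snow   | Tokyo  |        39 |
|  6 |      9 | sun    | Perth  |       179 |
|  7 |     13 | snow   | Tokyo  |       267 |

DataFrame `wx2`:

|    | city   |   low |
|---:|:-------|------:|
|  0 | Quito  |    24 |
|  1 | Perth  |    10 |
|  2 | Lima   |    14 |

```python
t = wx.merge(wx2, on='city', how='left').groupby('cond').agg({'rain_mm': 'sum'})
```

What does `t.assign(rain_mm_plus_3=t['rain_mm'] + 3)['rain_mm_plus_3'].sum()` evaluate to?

merge on 'city' (how='left') → 8 rows:
   wind  cond   city  rain_mm   low
0    72   sun  Quito      132  24.0
1    63  snow  Perth      114  10.0
2    88  snow  Tokyo      273   NaN
3   115  snow   Lima       38  14.0
4    59  snow   Lima      118  14.0
5    96  snow  Tokyo       39   NaN
6     9   sun  Perth      179  10.0
7    13  snow  Tokyo      267   NaN
group by cond, sum of rain_mm:
      rain_mm
cond         
snow      849
sun       311
add column rain_mm_plus_3 = t['rain_mm'] + 3:
      rain_mm  rain_mm_plus_3
cond                         
snow      849             852
sun       311             314

1166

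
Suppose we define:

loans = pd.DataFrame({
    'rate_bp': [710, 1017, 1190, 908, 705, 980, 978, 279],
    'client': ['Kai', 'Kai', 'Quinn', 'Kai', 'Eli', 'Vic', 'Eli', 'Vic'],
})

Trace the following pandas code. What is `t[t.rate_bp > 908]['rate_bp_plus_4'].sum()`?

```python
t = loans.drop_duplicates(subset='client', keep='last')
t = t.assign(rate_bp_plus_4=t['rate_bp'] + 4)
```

drop duplicate client (keep=last):
   rate_bp client
2     1190  Quinn
3      908    Kai
6      978    Eli
7      279    Vic
add column rate_bp_plus_4 = t['rate_bp'] + 4:
   rate_bp client  rate_bp_plus_4
2     1190  Quinn            1194
3      908    Kai             912
6      978    Eli             982
7      279    Vic             283
filter rows where rate_bp > 908:
   rate_bp client  rate_bp_plus_4
2     1190  Quinn            1194
6      978    Eli             982
sum of column 'rate_bp_plus_4' → 2176

2176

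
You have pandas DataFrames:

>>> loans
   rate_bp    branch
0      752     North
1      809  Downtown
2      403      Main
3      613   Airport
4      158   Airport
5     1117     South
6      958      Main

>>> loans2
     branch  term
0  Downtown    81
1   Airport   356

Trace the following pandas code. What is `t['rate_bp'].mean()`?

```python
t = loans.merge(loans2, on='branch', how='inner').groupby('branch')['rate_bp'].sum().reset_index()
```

790.0

merge on 'branch' (how='inner') → 3 rows:
   rate_bp    branch  term
0      809  Downtown    81
1      613   Airport   356
2      158   Airport   356
group by branch, sum of rate_bp:
branch
Airport     771
Downtown    809
Name: rate_bp, dtype: int64
reset_index():
     branch  rate_bp
0   Airport      771
1  Downtown      809
Finally, mean of column 'rate_bp' = 790.0.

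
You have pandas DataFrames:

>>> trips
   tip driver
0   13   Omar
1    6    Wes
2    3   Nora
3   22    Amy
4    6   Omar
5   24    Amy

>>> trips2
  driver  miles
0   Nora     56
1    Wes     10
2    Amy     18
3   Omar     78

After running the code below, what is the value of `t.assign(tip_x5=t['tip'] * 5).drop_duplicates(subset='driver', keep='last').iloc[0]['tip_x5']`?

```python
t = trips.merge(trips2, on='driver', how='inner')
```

30

merge on 'driver' (how='inner') → 6 rows:
   tip driver  miles
0   13   Omar     78
1    6    Wes     10
2    3   Nora     56
3   22    Amy     18
4    6   Omar     78
5   24    Amy     18
add column tip_x5 = t['tip'] * 5:
   tip driver  miles  tip_x5
0   13   Omar     78      65
1    6    Wes     10      30
2    3   Nora     56      15
3   22    Amy     18     110
4    6   Omar     78      30
5   24    Amy     18     120
drop duplicate driver (keep=last):
   tip driver  miles  tip_x5
1    6    Wes     10      30
2    3   Nora     56      15
4    6   Omar     78      30
5   24    Amy     18     120
Reading off the value at position 0, column 'tip_x5', we get 30.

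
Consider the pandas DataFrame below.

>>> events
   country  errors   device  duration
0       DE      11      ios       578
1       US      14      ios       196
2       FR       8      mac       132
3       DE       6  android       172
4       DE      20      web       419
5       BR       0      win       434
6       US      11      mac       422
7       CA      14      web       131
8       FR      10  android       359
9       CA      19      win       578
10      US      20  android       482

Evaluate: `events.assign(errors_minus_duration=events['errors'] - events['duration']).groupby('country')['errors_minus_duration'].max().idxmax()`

add column errors_minus_duration = events['errors'] - events['duration']:
   country  errors   device  duration  errors_minus_duration
0       DE      11      ios       578                   -567
1       US      14      ios       196                   -182
2       FR       8      mac       132                   -124
3       DE       6  android       172                   -166
4       DE      20      web       419                   -399
5       BR       0      win       434                   -434
6       US      11      mac       422                   -411
7       CA      14      web       131                   -117
8       FR      10  android       359                   -349
9       CA      19      win       578                   -559
10      US      20  android       482                   -462
group by country, max of errors_minus_duration:
country
BR   -434
CA   -117
DE   -166
FR   -124
US   -182
Name: errors_minus_duration, dtype: int64
Then the label with the largest value: CA

CA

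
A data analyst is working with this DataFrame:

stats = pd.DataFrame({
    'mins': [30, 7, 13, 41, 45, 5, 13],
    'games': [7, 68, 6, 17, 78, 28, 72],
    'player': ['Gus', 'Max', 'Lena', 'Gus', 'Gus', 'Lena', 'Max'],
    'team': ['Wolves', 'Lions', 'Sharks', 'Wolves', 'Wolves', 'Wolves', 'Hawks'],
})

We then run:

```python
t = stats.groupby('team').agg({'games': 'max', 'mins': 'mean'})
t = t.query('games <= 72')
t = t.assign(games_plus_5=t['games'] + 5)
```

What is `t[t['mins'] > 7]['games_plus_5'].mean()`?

44.0

group by team: max(games), mean(mins):
        games   mins
team                
Hawks      72  13.00
Lions      68   7.00
Sharks      6  13.00
Wolves     78  30.25
filter rows where games <= 72:
        games  mins
team               
Hawks      72  13.0
Lions      68   7.0
Sharks      6  13.0
add column games_plus_5 = t['games'] + 5:
        games  mins  games_plus_5
team                             
Hawks      72  13.0            77
Lions      68   7.0            73
Sharks      6  13.0            11
filter rows where mins > 7:
        games  mins  games_plus_5
team                             
Hawks      72  13.0            77
Sharks      6  13.0            11
The mean of column 'games_plus_5' is 44.0.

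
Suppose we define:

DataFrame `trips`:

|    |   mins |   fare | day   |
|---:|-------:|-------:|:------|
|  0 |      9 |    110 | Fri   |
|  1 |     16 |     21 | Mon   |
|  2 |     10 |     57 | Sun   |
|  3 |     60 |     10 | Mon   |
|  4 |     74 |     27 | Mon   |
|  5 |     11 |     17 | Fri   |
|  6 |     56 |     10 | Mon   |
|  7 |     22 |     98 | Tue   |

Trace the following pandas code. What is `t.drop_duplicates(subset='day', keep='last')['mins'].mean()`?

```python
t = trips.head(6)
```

take first 6 rows:
   mins  fare  day
0     9   110  Fri
1    16    21  Mon
2    10    57  Sun
3    60    10  Mon
4    74    27  Mon
5    11    17  Fri
drop duplicate day (keep=last):
   mins  fare  day
2    10    57  Sun
4    74    27  Mon
5    11    17  Fri
mean of column 'mins' → 31.6666666667

31.6666666667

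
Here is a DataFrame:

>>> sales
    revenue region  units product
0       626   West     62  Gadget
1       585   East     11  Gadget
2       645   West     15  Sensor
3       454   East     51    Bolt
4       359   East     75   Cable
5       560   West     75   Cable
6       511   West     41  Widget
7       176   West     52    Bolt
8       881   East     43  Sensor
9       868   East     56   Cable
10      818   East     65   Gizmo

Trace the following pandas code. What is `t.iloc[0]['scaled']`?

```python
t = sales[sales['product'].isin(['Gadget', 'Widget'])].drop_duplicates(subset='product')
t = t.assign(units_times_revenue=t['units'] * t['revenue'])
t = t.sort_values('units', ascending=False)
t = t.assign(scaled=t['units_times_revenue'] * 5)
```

filter rows where product in ['Gadget', 'Widget']:
   revenue region  units product
0      626   West     62  Gadget
1      585   East     11  Gadget
6      511   West     41  Widget
drop duplicate product (keep=first):
   revenue region  units product
0      626   West     62  Gadget
6      511   West     41  Widget
add column units_times_revenue = t['units'] * t['revenue']:
   revenue region  units product  units_times_revenue
0      626   West     62  Gadget                38812
6      511   West     41  Widget                20951
sort by units descending:
   revenue region  units product  units_times_revenue
0      626   West     62  Gadget                38812
6      511   West     41  Widget                20951
add column scaled = t['units_times_revenue'] * 5:
   revenue region  units product  units_times_revenue  scaled
0      626   West     62  Gadget                38812  194060
6      511   West     41  Widget                20951  104755
Then the value at position 0, column 'scaled': 194060

194060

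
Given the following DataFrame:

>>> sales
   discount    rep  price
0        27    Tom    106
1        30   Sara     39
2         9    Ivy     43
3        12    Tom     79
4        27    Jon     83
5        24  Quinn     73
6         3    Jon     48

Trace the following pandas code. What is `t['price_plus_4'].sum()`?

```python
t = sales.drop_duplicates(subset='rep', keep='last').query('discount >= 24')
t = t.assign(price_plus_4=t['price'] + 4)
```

drop duplicate rep (keep=last):
   discount    rep  price
1        30   Sara     39
2         9    Ivy     43
3        12    Tom     79
5        24  Quinn     73
6         3    Jon     48
filter rows where discount >= 24:
   discount    rep  price
1        30   Sara     39
5        24  Quinn     73
add column price_plus_4 = t['price'] + 4:
   discount    rep  price  price_plus_4
1        30   Sara     39            43
5        24  Quinn     73            77

120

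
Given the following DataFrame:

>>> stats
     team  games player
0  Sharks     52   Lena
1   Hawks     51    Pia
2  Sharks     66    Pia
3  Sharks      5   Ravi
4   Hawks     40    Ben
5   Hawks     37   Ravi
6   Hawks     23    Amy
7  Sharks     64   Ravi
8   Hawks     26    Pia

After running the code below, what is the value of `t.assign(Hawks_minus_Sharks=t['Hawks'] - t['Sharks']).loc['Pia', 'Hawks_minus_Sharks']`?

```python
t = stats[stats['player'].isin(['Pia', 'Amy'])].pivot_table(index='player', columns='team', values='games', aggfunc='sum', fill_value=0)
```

11

filter rows where player in ['Pia', 'Amy']:
     team  games player
1   Hawks     51    Pia
2  Sharks     66    Pia
6   Hawks     23    Amy
8   Hawks     26    Pia
pivot: rows=player, cols=team, sum(games):
team    Hawks  Sharks
player               
Amy        23       0
Pia        77      66
add column Hawks_minus_Sharks = t['Hawks'] - t['Sharks']:
team    Hawks  Sharks  Hawks_minus_Sharks
player                                   
Amy        23       0                  23
Pia        77      66                  11
The value at row 'Pia', column 'Hawks_minus_Sharks' is 11.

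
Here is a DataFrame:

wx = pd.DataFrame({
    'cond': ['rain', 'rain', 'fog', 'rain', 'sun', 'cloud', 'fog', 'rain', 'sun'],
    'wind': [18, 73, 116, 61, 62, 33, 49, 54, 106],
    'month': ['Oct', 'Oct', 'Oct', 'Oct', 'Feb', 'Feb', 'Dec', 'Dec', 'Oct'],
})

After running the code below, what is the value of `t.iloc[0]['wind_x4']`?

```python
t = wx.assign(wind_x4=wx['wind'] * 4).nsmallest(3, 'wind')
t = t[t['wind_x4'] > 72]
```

132

add column wind_x4 = wx['wind'] * 4:
    cond  wind month  wind_x4
0   rain    18   Oct       72
1   rain    73   Oct      292
2    fog   116   Oct      464
3   rain    61   Oct      244
4    sun    62   Feb      248
5  cloud    33   Feb      132
6    fog    49   Dec      196
7   rain    54   Dec      216
8    sun   106   Oct      424
take 3 rows with smallest wind:
    cond  wind month  wind_x4
0   rain    18   Oct       72
5  cloud    33   Feb      132
6    fog    49   Dec      196
filter rows where wind_x4 > 72:
    cond  wind month  wind_x4
5  cloud    33   Feb      132
6    fog    49   Dec      196
The value at position 0, column 'wind_x4' is 132.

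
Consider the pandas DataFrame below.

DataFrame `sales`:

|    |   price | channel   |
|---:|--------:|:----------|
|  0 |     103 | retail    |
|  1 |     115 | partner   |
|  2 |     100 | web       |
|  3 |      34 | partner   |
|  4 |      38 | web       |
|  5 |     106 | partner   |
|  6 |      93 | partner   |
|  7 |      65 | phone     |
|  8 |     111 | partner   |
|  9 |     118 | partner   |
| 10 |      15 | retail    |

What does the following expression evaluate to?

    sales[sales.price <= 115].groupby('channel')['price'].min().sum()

filter rows where price <= 115:
    price  channel
0     103   retail
1     115  partner
2     100      web
3      34  partner
4      38      web
5     106  partner
6      93  partner
7      65    phone
8     111  partner
10     15   retail
group by channel, min of price:
channel
partner    34
phone      65
retail     15
web        38
Name: price, dtype: int64
So sum() = 152.

152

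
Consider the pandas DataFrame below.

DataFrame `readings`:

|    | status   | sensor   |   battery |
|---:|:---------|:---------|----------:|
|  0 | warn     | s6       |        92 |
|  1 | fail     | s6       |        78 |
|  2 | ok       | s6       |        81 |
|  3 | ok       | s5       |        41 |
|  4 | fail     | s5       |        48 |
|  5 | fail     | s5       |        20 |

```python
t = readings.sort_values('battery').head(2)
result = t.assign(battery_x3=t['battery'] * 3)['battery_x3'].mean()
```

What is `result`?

sort by battery:
  status sensor  battery
5   fail     s5       20
3     ok     s5       41
4   fail     s5       48
1   fail     s6       78
2     ok     s6       81
0   warn     s6       92
take first 2 rows:
  status sensor  battery
5   fail     s5       20
3     ok     s5       41
add column battery_x3 = t['battery'] * 3:
  status sensor  battery  battery_x3
5   fail     s5       20          60
3     ok     s5       41         123

91.5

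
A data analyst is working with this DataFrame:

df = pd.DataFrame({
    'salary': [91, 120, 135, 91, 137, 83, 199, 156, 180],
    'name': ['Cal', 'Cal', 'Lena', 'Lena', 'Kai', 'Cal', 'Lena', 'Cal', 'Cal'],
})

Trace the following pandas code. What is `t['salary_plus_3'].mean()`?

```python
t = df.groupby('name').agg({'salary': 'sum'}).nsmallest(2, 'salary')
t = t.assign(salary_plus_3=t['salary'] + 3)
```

group by name, sum of salary:
      salary
name        
Cal      630
Kai      137
Lena     425
take 2 rows with smallest salary:
      salary
name        
Kai      137
Lena     425
add column salary_plus_3 = t['salary'] + 3:
      salary  salary_plus_3
name                       
Kai      137            140
Lena     425            428
The mean of column 'salary_plus_3' is 284.0.

284.0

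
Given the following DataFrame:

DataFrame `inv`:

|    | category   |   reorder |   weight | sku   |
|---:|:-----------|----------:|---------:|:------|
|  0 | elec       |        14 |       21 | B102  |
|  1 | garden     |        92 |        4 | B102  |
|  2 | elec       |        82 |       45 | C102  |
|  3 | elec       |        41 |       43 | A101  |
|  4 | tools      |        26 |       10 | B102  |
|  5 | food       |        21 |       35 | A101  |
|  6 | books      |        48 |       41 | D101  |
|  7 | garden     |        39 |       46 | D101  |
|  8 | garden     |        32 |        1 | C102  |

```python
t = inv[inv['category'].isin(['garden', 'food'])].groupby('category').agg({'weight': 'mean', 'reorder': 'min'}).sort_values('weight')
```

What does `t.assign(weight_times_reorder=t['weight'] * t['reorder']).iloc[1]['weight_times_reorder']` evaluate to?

filter rows where category in ['garden', 'food']:
  category  reorder  weight   sku
1   garden       92       4  B102
5     food       21      35  A101
7   garden       39      46  D101
8   garden       32       1  C102
group by category: mean(weight), min(reorder):
          weight  reorder
category                 
food        35.0       21
garden      17.0       32
sort by weight:
          weight  reorder
category                 
garden      17.0       32
food        35.0       21
add column weight_times_reorder = t['weight'] * t['reorder']:
          weight  reorder  weight_times_reorder
category                                       
garden      17.0       32                 544.0
food        35.0       21                 735.0
Hence 735.0.

735.0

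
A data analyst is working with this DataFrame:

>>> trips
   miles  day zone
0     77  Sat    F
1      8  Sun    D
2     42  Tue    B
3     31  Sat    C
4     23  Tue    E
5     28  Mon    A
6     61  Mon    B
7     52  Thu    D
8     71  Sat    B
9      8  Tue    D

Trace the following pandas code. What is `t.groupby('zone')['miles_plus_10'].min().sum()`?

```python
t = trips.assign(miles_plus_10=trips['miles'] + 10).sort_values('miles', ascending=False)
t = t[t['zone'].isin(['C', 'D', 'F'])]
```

146

add column miles_plus_10 = trips['miles'] + 10:
   miles  day zone  miles_plus_10
0     77  Sat    F             87
1      8  Sun    D             18
2     42  Tue    B             52
3     31  Sat    C             41
4     23  Tue    E             33
5     28  Mon    A             38
6     61  Mon    B             71
7     52  Thu    D             62
8     71  Sat    B             81
9      8  Tue    D             18
sort by miles descending:
   miles  day zone  miles_plus_10
0     77  Sat    F             87
8     71  Sat    B             81
6     61  Mon    B             71
7     52  Thu    D             62
2     42  Tue    B             52
3     31  Sat    C             41
5     28  Mon    A             38
4     23  Tue    E             33
1      8  Sun    D             18
9      8  Tue    D             18
filter rows where zone in ['C', 'D', 'F']:
   miles  day zone  miles_plus_10
0     77  Sat    F             87
7     52  Thu    D             62
3     31  Sat    C             41
1      8  Sun    D             18
9      8  Tue    D             18
group by zone, min of miles_plus_10:
zone
C    41
D    18
F    87
Name: miles_plus_10, dtype: int64
The sum of the resulting series is 146.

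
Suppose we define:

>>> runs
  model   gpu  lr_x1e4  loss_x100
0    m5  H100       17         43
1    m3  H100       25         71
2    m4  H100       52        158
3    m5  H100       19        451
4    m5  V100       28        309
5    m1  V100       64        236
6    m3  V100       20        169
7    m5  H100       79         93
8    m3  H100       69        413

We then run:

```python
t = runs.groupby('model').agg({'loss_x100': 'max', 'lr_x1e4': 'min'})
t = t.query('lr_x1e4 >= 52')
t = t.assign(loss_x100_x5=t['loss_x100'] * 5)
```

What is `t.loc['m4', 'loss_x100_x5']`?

790

group by model: max(loss_x100), min(lr_x1e4):
       loss_x100  lr_x1e4
model                    
m1           236       64
m3           413       20
m4           158       52
m5           451       17
filter rows where lr_x1e4 >= 52:
       loss_x100  lr_x1e4
model                    
m1           236       64
m4           158       52
add column loss_x100_x5 = t['loss_x100'] * 5:
       loss_x100  lr_x1e4  loss_x100_x5
model                                  
m1           236       64          1180
m4           158       52           790
Taking the value at row 'm4', column 'loss_x100_x5' gives 790.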